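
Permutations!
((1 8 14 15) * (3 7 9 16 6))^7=(1 15 14 8)(3 9 6 7 16)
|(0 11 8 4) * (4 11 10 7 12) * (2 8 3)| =|(0 10 7 12 4)(2 8 11 3)| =20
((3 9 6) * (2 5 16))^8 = ((2 5 16)(3 9 6))^8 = (2 16 5)(3 6 9)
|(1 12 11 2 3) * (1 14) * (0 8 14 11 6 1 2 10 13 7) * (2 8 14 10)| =|(0 14 8 10 13 7)(1 12 6)(2 3 11)| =6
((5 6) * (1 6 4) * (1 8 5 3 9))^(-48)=((1 6 3 9)(4 8 5))^(-48)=(9)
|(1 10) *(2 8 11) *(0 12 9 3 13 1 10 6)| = 21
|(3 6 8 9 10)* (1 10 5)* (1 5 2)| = |(1 10 3 6 8 9 2)| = 7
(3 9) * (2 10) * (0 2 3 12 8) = [2, 1, 10, 9, 4, 5, 6, 7, 0, 12, 3, 11, 8] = (0 2 10 3 9 12 8)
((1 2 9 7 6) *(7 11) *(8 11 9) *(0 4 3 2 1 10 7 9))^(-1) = ((0 4 3 2 8 11 9)(6 10 7))^(-1) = (0 9 11 8 2 3 4)(6 7 10)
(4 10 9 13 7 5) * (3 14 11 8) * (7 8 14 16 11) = (3 16 11 14 7 5 4 10 9 13 8) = [0, 1, 2, 16, 10, 4, 6, 5, 3, 13, 9, 14, 12, 8, 7, 15, 11]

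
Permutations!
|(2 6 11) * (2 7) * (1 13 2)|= 6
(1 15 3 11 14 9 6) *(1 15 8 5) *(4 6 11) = (1 8 5)(3 4 6 15)(9 11 14) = [0, 8, 2, 4, 6, 1, 15, 7, 5, 11, 10, 14, 12, 13, 9, 3]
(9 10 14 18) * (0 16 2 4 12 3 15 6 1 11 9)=(0 16 2 4 12 3 15 6 1 11 9 10 14 18)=[16, 11, 4, 15, 12, 5, 1, 7, 8, 10, 14, 9, 3, 13, 18, 6, 2, 17, 0]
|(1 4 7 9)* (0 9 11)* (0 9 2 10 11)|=|(0 2 10 11 9 1 4 7)|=8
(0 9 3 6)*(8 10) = [9, 1, 2, 6, 4, 5, 0, 7, 10, 3, 8] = (0 9 3 6)(8 10)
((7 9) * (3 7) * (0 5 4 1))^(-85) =(0 1 4 5)(3 9 7)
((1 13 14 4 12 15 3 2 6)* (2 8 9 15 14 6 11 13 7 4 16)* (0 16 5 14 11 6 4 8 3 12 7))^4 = (0 1 6 2 16)(4 15)(7 12)(8 11)(9 13)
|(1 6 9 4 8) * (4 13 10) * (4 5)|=8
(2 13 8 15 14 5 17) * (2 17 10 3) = (17)(2 13 8 15 14 5 10 3) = [0, 1, 13, 2, 4, 10, 6, 7, 15, 9, 3, 11, 12, 8, 5, 14, 16, 17]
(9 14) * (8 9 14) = (14)(8 9) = [0, 1, 2, 3, 4, 5, 6, 7, 9, 8, 10, 11, 12, 13, 14]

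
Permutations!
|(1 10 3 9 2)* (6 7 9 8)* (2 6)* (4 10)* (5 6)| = 12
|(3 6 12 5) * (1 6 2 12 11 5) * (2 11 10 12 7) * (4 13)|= |(1 6 10 12)(2 7)(3 11 5)(4 13)|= 12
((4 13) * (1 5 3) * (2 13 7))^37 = ((1 5 3)(2 13 4 7))^37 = (1 5 3)(2 13 4 7)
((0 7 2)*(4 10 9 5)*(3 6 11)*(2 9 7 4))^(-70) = (3 11 6)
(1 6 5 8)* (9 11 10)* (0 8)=(0 8 1 6 5)(9 11 10)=[8, 6, 2, 3, 4, 0, 5, 7, 1, 11, 9, 10]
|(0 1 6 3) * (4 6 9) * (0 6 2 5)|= 6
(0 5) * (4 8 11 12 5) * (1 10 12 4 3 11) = (0 3 11 4 8 1 10 12 5) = [3, 10, 2, 11, 8, 0, 6, 7, 1, 9, 12, 4, 5]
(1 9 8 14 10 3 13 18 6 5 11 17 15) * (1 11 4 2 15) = (1 9 8 14 10 3 13 18 6 5 4 2 15 11 17) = [0, 9, 15, 13, 2, 4, 5, 7, 14, 8, 3, 17, 12, 18, 10, 11, 16, 1, 6]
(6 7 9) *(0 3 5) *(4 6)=(0 3 5)(4 6 7 9)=[3, 1, 2, 5, 6, 0, 7, 9, 8, 4]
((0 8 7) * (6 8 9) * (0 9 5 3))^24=(9)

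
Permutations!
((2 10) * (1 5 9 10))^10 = (10)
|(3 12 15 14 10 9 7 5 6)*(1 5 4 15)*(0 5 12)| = 12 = |(0 5 6 3)(1 12)(4 15 14 10 9 7)|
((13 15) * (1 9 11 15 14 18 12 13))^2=(1 11)(9 15)(12 14)(13 18)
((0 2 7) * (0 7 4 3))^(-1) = (7)(0 3 4 2) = ((7)(0 2 4 3))^(-1)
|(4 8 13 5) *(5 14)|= |(4 8 13 14 5)|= 5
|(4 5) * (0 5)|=3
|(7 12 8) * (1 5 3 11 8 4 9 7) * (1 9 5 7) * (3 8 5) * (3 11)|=8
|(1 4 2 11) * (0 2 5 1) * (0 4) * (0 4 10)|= |(0 2 11 10)(1 4 5)|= 12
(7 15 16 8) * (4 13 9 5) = [0, 1, 2, 3, 13, 4, 6, 15, 7, 5, 10, 11, 12, 9, 14, 16, 8] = (4 13 9 5)(7 15 16 8)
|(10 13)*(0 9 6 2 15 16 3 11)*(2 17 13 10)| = 10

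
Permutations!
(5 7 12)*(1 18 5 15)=[0, 18, 2, 3, 4, 7, 6, 12, 8, 9, 10, 11, 15, 13, 14, 1, 16, 17, 5]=(1 18 5 7 12 15)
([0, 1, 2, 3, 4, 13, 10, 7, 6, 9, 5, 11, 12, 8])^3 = [0, 1, 2, 3, 4, 6, 13, 7, 5, 9, 8, 11, 12, 10]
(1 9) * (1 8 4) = [0, 9, 2, 3, 1, 5, 6, 7, 4, 8] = (1 9 8 4)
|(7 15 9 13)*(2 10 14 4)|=4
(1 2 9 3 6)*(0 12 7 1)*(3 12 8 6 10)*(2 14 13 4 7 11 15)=[8, 14, 9, 10, 7, 5, 0, 1, 6, 12, 3, 15, 11, 4, 13, 2]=(0 8 6)(1 14 13 4 7)(2 9 12 11 15)(3 10)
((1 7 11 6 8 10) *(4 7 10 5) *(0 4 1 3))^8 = ((0 4 7 11 6 8 5 1 10 3))^8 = (0 10 5 6 7)(1 8 11 4 3)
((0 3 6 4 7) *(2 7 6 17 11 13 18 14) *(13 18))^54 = (0 2 18 17)(3 7 14 11)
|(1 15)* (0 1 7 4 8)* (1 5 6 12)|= 9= |(0 5 6 12 1 15 7 4 8)|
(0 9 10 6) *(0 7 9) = (6 7 9 10) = [0, 1, 2, 3, 4, 5, 7, 9, 8, 10, 6]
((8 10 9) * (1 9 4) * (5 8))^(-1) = ((1 9 5 8 10 4))^(-1) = (1 4 10 8 5 9)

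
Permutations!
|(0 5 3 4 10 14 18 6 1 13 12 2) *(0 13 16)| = 30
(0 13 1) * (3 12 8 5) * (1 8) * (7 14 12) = (0 13 8 5 3 7 14 12 1) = [13, 0, 2, 7, 4, 3, 6, 14, 5, 9, 10, 11, 1, 8, 12]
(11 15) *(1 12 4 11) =(1 12 4 11 15) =[0, 12, 2, 3, 11, 5, 6, 7, 8, 9, 10, 15, 4, 13, 14, 1]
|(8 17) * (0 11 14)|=|(0 11 14)(8 17)|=6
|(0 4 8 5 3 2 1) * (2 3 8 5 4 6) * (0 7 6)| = 12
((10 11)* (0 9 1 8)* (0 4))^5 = ((0 9 1 8 4)(10 11))^5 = (10 11)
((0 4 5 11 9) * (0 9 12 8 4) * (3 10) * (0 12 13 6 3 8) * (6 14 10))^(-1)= (0 12)(3 6)(4 8 10 14 13 11 5)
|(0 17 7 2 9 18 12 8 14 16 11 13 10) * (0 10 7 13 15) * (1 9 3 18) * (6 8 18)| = |(0 17 13 7 2 3 6 8 14 16 11 15)(1 9)(12 18)| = 12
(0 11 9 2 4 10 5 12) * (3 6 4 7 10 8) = (0 11 9 2 7 10 5 12)(3 6 4 8) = [11, 1, 7, 6, 8, 12, 4, 10, 3, 2, 5, 9, 0]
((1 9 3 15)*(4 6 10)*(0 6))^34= (0 10)(1 3)(4 6)(9 15)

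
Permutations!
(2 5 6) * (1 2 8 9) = (1 2 5 6 8 9) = [0, 2, 5, 3, 4, 6, 8, 7, 9, 1]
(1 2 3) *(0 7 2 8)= (0 7 2 3 1 8)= [7, 8, 3, 1, 4, 5, 6, 2, 0]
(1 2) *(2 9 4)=(1 9 4 2)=[0, 9, 1, 3, 2, 5, 6, 7, 8, 4]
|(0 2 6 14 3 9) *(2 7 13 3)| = 15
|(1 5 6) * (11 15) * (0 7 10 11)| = 15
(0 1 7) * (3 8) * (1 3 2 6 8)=(0 3 1 7)(2 6 8)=[3, 7, 6, 1, 4, 5, 8, 0, 2]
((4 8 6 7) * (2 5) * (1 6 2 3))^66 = (1 7 8 5)(2 3 6 4)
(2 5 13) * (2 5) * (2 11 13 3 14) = [0, 1, 11, 14, 4, 3, 6, 7, 8, 9, 10, 13, 12, 5, 2] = (2 11 13 5 3 14)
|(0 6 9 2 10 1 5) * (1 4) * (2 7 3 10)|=9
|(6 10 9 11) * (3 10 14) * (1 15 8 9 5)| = 10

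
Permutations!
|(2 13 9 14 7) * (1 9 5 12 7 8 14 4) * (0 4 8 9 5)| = 24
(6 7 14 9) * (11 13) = (6 7 14 9)(11 13) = [0, 1, 2, 3, 4, 5, 7, 14, 8, 6, 10, 13, 12, 11, 9]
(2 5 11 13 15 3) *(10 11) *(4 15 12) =(2 5 10 11 13 12 4 15 3) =[0, 1, 5, 2, 15, 10, 6, 7, 8, 9, 11, 13, 4, 12, 14, 3]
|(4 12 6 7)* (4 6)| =2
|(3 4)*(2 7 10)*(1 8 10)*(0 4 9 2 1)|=6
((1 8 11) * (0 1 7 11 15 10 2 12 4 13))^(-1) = (0 13 4 12 2 10 15 8 1)(7 11)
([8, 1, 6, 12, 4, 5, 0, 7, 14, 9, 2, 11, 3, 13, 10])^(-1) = (0 6 2 10 14 8)(3 12)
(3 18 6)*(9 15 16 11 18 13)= (3 13 9 15 16 11 18 6)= [0, 1, 2, 13, 4, 5, 3, 7, 8, 15, 10, 18, 12, 9, 14, 16, 11, 17, 6]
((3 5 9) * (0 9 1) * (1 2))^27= (0 5)(1 3)(2 9)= ((0 9 3 5 2 1))^27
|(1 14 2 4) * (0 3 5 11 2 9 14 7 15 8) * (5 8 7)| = 30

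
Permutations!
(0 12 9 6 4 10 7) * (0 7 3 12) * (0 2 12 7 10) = [2, 1, 12, 7, 0, 5, 4, 10, 8, 6, 3, 11, 9] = (0 2 12 9 6 4)(3 7 10)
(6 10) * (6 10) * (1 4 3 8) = [0, 4, 2, 8, 3, 5, 6, 7, 1, 9, 10] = (10)(1 4 3 8)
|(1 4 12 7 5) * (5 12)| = |(1 4 5)(7 12)| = 6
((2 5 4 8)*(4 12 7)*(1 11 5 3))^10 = ((1 11 5 12 7 4 8 2 3))^10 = (1 11 5 12 7 4 8 2 3)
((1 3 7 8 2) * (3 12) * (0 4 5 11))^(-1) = (0 11 5 4)(1 2 8 7 3 12)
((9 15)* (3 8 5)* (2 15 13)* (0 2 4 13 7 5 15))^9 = ((0 2)(3 8 15 9 7 5)(4 13))^9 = (0 2)(3 9)(4 13)(5 15)(7 8)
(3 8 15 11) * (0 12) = (0 12)(3 8 15 11) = [12, 1, 2, 8, 4, 5, 6, 7, 15, 9, 10, 3, 0, 13, 14, 11]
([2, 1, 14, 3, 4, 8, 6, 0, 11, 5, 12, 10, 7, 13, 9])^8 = [12, 1, 7, 3, 4, 14, 6, 10, 9, 2, 8, 5, 11, 13, 0]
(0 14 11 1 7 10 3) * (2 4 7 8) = (0 14 11 1 8 2 4 7 10 3) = [14, 8, 4, 0, 7, 5, 6, 10, 2, 9, 3, 1, 12, 13, 11]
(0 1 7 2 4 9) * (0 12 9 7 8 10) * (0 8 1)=(2 4 7)(8 10)(9 12)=[0, 1, 4, 3, 7, 5, 6, 2, 10, 12, 8, 11, 9]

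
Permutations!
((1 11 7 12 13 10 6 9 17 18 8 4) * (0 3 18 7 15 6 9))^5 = (0 1 3 11 18 15 8 6 4)(7 17 9 10 13 12) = ((0 3 18 8 4 1 11 15 6)(7 12 13 10 9 17))^5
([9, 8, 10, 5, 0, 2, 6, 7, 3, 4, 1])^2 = (0 4 9)(1 3 2)(5 10 8)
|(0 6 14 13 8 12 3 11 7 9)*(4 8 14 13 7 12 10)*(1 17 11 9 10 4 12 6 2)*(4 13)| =|(0 2 1 17 11 6 4 8 13 14 7 10 12 3 9)| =15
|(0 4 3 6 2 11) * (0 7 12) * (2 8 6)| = 14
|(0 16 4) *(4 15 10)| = 5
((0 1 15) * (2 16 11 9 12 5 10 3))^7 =((0 1 15)(2 16 11 9 12 5 10 3))^7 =(0 1 15)(2 3 10 5 12 9 11 16)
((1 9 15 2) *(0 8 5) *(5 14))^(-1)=((0 8 14 5)(1 9 15 2))^(-1)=(0 5 14 8)(1 2 15 9)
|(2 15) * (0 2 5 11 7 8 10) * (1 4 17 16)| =8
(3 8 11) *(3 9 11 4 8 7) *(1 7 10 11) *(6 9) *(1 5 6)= (1 7 3 10 11)(4 8)(5 6 9)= [0, 7, 2, 10, 8, 6, 9, 3, 4, 5, 11, 1]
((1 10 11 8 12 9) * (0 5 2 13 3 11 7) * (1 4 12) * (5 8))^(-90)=(13)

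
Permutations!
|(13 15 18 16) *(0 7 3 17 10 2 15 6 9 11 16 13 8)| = |(0 7 3 17 10 2 15 18 13 6 9 11 16 8)| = 14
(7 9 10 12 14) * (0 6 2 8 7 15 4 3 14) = (0 6 2 8 7 9 10 12)(3 14 15 4) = [6, 1, 8, 14, 3, 5, 2, 9, 7, 10, 12, 11, 0, 13, 15, 4]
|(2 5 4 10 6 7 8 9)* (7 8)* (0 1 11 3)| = 28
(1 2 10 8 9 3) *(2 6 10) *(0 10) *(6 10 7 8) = (0 7 8 9 3 1 10 6) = [7, 10, 2, 1, 4, 5, 0, 8, 9, 3, 6]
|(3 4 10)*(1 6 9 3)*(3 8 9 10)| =6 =|(1 6 10)(3 4)(8 9)|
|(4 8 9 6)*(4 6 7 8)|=3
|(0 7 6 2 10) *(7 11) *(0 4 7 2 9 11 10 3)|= |(0 10 4 7 6 9 11 2 3)|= 9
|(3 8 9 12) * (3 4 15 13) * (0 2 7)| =|(0 2 7)(3 8 9 12 4 15 13)| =21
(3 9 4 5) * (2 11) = (2 11)(3 9 4 5) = [0, 1, 11, 9, 5, 3, 6, 7, 8, 4, 10, 2]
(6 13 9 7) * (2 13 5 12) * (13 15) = (2 15 13 9 7 6 5 12) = [0, 1, 15, 3, 4, 12, 5, 6, 8, 7, 10, 11, 2, 9, 14, 13]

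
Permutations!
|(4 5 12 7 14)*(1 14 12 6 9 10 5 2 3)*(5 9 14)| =|(1 5 6 14 4 2 3)(7 12)(9 10)| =14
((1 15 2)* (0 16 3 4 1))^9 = ((0 16 3 4 1 15 2))^9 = (0 3 1 2 16 4 15)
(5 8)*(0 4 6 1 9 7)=(0 4 6 1 9 7)(5 8)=[4, 9, 2, 3, 6, 8, 1, 0, 5, 7]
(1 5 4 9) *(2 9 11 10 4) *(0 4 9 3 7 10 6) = (0 4 11 6)(1 5 2 3 7 10 9) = [4, 5, 3, 7, 11, 2, 0, 10, 8, 1, 9, 6]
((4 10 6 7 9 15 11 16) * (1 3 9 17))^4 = (1 11 6 3 16 7 9 4 17 15 10)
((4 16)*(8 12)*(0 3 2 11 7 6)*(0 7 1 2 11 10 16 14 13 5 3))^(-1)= ((1 2 10 16 4 14 13 5 3 11)(6 7)(8 12))^(-1)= (1 11 3 5 13 14 4 16 10 2)(6 7)(8 12)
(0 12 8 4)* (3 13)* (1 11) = (0 12 8 4)(1 11)(3 13) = [12, 11, 2, 13, 0, 5, 6, 7, 4, 9, 10, 1, 8, 3]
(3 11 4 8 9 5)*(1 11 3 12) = [0, 11, 2, 3, 8, 12, 6, 7, 9, 5, 10, 4, 1] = (1 11 4 8 9 5 12)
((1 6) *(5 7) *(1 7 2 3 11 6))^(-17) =((2 3 11 6 7 5))^(-17) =(2 3 11 6 7 5)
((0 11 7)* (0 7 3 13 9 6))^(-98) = ((0 11 3 13 9 6))^(-98) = (0 9 3)(6 13 11)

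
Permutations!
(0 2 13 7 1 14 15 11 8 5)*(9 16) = (0 2 13 7 1 14 15 11 8 5)(9 16) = [2, 14, 13, 3, 4, 0, 6, 1, 5, 16, 10, 8, 12, 7, 15, 11, 9]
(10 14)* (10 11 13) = (10 14 11 13) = [0, 1, 2, 3, 4, 5, 6, 7, 8, 9, 14, 13, 12, 10, 11]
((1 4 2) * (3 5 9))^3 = (9)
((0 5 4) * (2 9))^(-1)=(0 4 5)(2 9)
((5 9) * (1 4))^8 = (9)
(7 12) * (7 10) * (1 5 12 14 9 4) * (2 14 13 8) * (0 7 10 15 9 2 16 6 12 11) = (0 7 13 8 16 6 12 15 9 4 1 5 11)(2 14) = [7, 5, 14, 3, 1, 11, 12, 13, 16, 4, 10, 0, 15, 8, 2, 9, 6]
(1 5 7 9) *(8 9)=(1 5 7 8 9)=[0, 5, 2, 3, 4, 7, 6, 8, 9, 1]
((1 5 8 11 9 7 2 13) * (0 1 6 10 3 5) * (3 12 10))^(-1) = (0 1)(2 7 9 11 8 5 3 6 13)(10 12)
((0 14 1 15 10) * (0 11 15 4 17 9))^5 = (0 9 17 4 1 14)(10 15 11)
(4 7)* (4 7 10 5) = (4 10 5) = [0, 1, 2, 3, 10, 4, 6, 7, 8, 9, 5]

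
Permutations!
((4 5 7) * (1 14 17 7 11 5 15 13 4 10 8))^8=(1 17 10)(4 13 15)(7 8 14)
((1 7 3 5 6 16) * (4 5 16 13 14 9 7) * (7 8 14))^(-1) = ((1 4 5 6 13 7 3 16)(8 14 9))^(-1) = (1 16 3 7 13 6 5 4)(8 9 14)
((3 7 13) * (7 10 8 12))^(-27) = (3 12)(7 10)(8 13)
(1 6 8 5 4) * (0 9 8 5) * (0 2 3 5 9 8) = [8, 6, 3, 5, 1, 4, 9, 7, 2, 0] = (0 8 2 3 5 4 1 6 9)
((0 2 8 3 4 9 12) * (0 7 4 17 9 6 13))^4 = ((0 2 8 3 17 9 12 7 4 6 13))^4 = (0 17 4 2 9 6 8 12 13 3 7)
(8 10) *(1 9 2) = (1 9 2)(8 10) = [0, 9, 1, 3, 4, 5, 6, 7, 10, 2, 8]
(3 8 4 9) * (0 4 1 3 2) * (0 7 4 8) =[8, 3, 7, 0, 9, 5, 6, 4, 1, 2] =(0 8 1 3)(2 7 4 9)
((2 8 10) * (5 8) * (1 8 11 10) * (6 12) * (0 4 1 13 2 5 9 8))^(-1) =(0 1 4)(2 13 8 9)(5 10 11)(6 12)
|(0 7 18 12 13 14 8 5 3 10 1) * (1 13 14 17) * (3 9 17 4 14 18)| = 12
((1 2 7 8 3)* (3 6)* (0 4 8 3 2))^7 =(0 1 3 7 2 6 8 4)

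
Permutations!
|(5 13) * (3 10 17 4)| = 4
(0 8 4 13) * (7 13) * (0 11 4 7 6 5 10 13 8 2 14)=(0 2 14)(4 6 5 10 13 11)(7 8)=[2, 1, 14, 3, 6, 10, 5, 8, 7, 9, 13, 4, 12, 11, 0]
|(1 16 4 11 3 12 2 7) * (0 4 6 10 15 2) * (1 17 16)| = 35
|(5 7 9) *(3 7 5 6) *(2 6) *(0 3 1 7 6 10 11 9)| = 20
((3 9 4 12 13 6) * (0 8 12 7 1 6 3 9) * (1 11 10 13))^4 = ((0 8 12 1 6 9 4 7 11 10 13 3))^4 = (0 6 11)(1 7 3)(4 13 12)(8 9 10)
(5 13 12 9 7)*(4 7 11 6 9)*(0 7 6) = (0 7 5 13 12 4 6 9 11) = [7, 1, 2, 3, 6, 13, 9, 5, 8, 11, 10, 0, 4, 12]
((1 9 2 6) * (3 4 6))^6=(9)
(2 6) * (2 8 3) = (2 6 8 3) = [0, 1, 6, 2, 4, 5, 8, 7, 3]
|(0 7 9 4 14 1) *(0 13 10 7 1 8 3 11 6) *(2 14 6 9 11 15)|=|(0 1 13 10 7 11 9 4 6)(2 14 8 3 15)|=45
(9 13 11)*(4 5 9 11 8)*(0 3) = (0 3)(4 5 9 13 8) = [3, 1, 2, 0, 5, 9, 6, 7, 4, 13, 10, 11, 12, 8]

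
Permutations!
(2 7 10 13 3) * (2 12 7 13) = (2 13 3 12 7 10) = [0, 1, 13, 12, 4, 5, 6, 10, 8, 9, 2, 11, 7, 3]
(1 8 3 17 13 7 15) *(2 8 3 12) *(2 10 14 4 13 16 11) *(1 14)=(1 3 17 16 11 2 8 12 10)(4 13 7 15 14)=[0, 3, 8, 17, 13, 5, 6, 15, 12, 9, 1, 2, 10, 7, 4, 14, 11, 16]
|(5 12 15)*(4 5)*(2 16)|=|(2 16)(4 5 12 15)|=4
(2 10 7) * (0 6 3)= (0 6 3)(2 10 7)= [6, 1, 10, 0, 4, 5, 3, 2, 8, 9, 7]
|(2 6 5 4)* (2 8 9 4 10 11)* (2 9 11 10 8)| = 7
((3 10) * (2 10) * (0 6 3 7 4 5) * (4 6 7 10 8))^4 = (10)(0 2)(3 5)(4 6)(7 8)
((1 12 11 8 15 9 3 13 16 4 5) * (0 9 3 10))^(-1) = (0 10 9)(1 5 4 16 13 3 15 8 11 12)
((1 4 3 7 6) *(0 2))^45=(7)(0 2)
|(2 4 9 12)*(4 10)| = 5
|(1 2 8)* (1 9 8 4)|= 6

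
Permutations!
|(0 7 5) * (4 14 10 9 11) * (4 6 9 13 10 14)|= |(14)(0 7 5)(6 9 11)(10 13)|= 6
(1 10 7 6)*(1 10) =(6 10 7) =[0, 1, 2, 3, 4, 5, 10, 6, 8, 9, 7]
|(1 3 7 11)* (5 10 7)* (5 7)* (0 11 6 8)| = |(0 11 1 3 7 6 8)(5 10)| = 14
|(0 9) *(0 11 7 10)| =5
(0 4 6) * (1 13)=(0 4 6)(1 13)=[4, 13, 2, 3, 6, 5, 0, 7, 8, 9, 10, 11, 12, 1]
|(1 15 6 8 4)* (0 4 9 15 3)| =4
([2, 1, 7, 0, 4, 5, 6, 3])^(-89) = [3, 1, 0, 7, 4, 5, 6, 2]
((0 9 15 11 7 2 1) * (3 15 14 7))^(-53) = ((0 9 14 7 2 1)(3 15 11))^(-53) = (0 9 14 7 2 1)(3 15 11)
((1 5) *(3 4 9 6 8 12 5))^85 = ((1 3 4 9 6 8 12 5))^85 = (1 8 4 5 6 3 12 9)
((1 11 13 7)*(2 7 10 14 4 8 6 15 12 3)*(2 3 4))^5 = (15)(1 2 10 11 7 14 13)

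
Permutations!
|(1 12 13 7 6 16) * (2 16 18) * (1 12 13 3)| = |(1 13 7 6 18 2 16 12 3)| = 9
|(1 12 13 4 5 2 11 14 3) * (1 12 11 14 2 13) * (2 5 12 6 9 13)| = |(1 11 5 2 14 3 6 9 13 4 12)| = 11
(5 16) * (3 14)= (3 14)(5 16)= [0, 1, 2, 14, 4, 16, 6, 7, 8, 9, 10, 11, 12, 13, 3, 15, 5]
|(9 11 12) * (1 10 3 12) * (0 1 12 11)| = |(0 1 10 3 11 12 9)| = 7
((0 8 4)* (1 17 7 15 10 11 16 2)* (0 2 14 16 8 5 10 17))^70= (0 2 8 10)(1 4 11 5)(7 15 17)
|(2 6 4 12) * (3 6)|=5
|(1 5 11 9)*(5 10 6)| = |(1 10 6 5 11 9)| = 6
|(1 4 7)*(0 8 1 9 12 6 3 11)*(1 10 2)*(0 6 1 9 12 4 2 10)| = |(0 8)(1 2 9 4 7 12)(3 11 6)| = 6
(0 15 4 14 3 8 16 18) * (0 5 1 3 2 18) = (0 15 4 14 2 18 5 1 3 8 16) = [15, 3, 18, 8, 14, 1, 6, 7, 16, 9, 10, 11, 12, 13, 2, 4, 0, 17, 5]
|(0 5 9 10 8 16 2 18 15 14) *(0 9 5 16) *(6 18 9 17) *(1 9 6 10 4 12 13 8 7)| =16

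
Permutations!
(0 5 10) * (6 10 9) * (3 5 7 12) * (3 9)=(0 7 12 9 6 10)(3 5)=[7, 1, 2, 5, 4, 3, 10, 12, 8, 6, 0, 11, 9]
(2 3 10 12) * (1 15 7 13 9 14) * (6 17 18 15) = [0, 6, 3, 10, 4, 5, 17, 13, 8, 14, 12, 11, 2, 9, 1, 7, 16, 18, 15] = (1 6 17 18 15 7 13 9 14)(2 3 10 12)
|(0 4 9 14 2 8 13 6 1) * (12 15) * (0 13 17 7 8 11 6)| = |(0 4 9 14 2 11 6 1 13)(7 8 17)(12 15)| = 18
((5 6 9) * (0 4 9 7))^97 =(0 4 9 5 6 7)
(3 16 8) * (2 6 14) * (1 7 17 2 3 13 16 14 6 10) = (1 7 17 2 10)(3 14)(8 13 16) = [0, 7, 10, 14, 4, 5, 6, 17, 13, 9, 1, 11, 12, 16, 3, 15, 8, 2]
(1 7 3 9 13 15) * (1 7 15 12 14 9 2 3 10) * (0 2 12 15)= (0 2 3 12 14 9 13 15 7 10 1)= [2, 0, 3, 12, 4, 5, 6, 10, 8, 13, 1, 11, 14, 15, 9, 7]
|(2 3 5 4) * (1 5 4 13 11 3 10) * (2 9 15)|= 10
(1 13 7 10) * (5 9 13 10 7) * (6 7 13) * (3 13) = (1 10)(3 13 5 9 6 7) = [0, 10, 2, 13, 4, 9, 7, 3, 8, 6, 1, 11, 12, 5]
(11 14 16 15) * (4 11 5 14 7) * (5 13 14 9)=(4 11 7)(5 9)(13 14 16 15)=[0, 1, 2, 3, 11, 9, 6, 4, 8, 5, 10, 7, 12, 14, 16, 13, 15]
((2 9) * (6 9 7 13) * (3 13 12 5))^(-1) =((2 7 12 5 3 13 6 9))^(-1) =(2 9 6 13 3 5 12 7)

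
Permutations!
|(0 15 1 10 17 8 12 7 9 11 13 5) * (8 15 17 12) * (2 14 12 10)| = 12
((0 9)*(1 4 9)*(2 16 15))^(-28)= (2 15 16)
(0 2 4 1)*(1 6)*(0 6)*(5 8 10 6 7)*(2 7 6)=(0 7 5 8 10 2 4)(1 6)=[7, 6, 4, 3, 0, 8, 1, 5, 10, 9, 2]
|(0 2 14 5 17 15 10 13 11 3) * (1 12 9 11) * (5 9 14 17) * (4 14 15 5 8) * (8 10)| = 15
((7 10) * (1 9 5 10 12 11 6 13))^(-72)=(13)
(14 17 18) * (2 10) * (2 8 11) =[0, 1, 10, 3, 4, 5, 6, 7, 11, 9, 8, 2, 12, 13, 17, 15, 16, 18, 14] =(2 10 8 11)(14 17 18)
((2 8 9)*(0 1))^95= ((0 1)(2 8 9))^95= (0 1)(2 9 8)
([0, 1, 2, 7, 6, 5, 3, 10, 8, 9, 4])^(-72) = [0, 1, 2, 4, 7, 5, 10, 6, 8, 9, 3]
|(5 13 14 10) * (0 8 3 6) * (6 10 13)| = |(0 8 3 10 5 6)(13 14)| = 6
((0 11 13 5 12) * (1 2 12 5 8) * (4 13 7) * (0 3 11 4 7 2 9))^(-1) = (0 9 1 8 13 4)(2 11 3 12)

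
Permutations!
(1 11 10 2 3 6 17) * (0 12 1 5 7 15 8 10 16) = (0 12 1 11 16)(2 3 6 17 5 7 15 8 10) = [12, 11, 3, 6, 4, 7, 17, 15, 10, 9, 2, 16, 1, 13, 14, 8, 0, 5]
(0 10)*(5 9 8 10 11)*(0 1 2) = (0 11 5 9 8 10 1 2) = [11, 2, 0, 3, 4, 9, 6, 7, 10, 8, 1, 5]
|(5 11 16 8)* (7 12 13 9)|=4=|(5 11 16 8)(7 12 13 9)|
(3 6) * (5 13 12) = (3 6)(5 13 12) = [0, 1, 2, 6, 4, 13, 3, 7, 8, 9, 10, 11, 5, 12]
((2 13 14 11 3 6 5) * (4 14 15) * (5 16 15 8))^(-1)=(2 5 8 13)(3 11 14 4 15 16 6)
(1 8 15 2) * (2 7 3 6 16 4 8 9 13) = [0, 9, 1, 6, 8, 5, 16, 3, 15, 13, 10, 11, 12, 2, 14, 7, 4] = (1 9 13 2)(3 6 16 4 8 15 7)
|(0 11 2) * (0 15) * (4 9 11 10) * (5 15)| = |(0 10 4 9 11 2 5 15)| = 8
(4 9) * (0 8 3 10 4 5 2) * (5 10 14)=(0 8 3 14 5 2)(4 9 10)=[8, 1, 0, 14, 9, 2, 6, 7, 3, 10, 4, 11, 12, 13, 5]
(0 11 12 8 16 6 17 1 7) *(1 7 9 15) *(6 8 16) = (0 11 12 16 8 6 17 7)(1 9 15) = [11, 9, 2, 3, 4, 5, 17, 0, 6, 15, 10, 12, 16, 13, 14, 1, 8, 7]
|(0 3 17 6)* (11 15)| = 4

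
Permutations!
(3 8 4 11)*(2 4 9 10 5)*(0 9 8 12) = [9, 1, 4, 12, 11, 2, 6, 7, 8, 10, 5, 3, 0] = (0 9 10 5 2 4 11 3 12)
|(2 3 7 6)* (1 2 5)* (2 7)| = 4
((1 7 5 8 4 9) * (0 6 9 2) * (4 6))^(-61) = (0 2 4)(1 9 6 8 5 7)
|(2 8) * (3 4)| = 2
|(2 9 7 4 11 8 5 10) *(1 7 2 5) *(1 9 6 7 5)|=|(1 5 10)(2 6 7 4 11 8 9)|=21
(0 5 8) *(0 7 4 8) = (0 5)(4 8 7) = [5, 1, 2, 3, 8, 0, 6, 4, 7]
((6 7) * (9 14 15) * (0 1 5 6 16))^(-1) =((0 1 5 6 7 16)(9 14 15))^(-1) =(0 16 7 6 5 1)(9 15 14)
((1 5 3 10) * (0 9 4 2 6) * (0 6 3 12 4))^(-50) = (1 10 3 2 4 12 5) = ((0 9)(1 5 12 4 2 3 10))^(-50)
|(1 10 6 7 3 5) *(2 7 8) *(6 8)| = |(1 10 8 2 7 3 5)| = 7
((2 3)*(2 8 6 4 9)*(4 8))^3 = ((2 3 4 9)(6 8))^3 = (2 9 4 3)(6 8)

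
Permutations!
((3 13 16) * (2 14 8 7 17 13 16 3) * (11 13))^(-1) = ((2 14 8 7 17 11 13 3 16))^(-1) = (2 16 3 13 11 17 7 8 14)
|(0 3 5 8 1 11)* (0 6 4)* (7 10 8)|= |(0 3 5 7 10 8 1 11 6 4)|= 10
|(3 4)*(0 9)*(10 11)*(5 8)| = |(0 9)(3 4)(5 8)(10 11)| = 2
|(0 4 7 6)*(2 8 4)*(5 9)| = 6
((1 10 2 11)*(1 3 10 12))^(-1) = (1 12)(2 10 3 11)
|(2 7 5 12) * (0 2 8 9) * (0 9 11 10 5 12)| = 8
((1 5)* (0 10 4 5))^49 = (0 1 5 4 10)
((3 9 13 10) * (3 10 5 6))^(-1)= ((3 9 13 5 6))^(-1)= (3 6 5 13 9)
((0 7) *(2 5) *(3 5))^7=((0 7)(2 3 5))^7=(0 7)(2 3 5)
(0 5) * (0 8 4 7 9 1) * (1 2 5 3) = (0 3 1)(2 5 8 4 7 9) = [3, 0, 5, 1, 7, 8, 6, 9, 4, 2]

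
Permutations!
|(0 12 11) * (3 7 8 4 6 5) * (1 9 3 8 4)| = |(0 12 11)(1 9 3 7 4 6 5 8)| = 24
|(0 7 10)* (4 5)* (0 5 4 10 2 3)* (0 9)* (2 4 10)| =8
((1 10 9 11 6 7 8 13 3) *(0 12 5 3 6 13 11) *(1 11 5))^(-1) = (0 9 10 1 12)(3 5 8 7 6 13 11)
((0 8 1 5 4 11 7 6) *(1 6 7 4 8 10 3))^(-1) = (0 6 8 5 1 3 10)(4 11)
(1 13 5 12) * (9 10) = (1 13 5 12)(9 10) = [0, 13, 2, 3, 4, 12, 6, 7, 8, 10, 9, 11, 1, 5]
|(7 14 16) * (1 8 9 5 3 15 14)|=|(1 8 9 5 3 15 14 16 7)|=9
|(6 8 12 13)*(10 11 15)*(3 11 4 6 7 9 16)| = 12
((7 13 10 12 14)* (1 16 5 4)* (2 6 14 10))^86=(1 5)(2 6 14 7 13)(4 16)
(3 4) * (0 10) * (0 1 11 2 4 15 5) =[10, 11, 4, 15, 3, 0, 6, 7, 8, 9, 1, 2, 12, 13, 14, 5] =(0 10 1 11 2 4 3 15 5)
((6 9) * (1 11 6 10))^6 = (1 11 6 9 10)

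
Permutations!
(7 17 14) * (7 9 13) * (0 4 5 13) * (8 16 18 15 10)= (0 4 5 13 7 17 14 9)(8 16 18 15 10)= [4, 1, 2, 3, 5, 13, 6, 17, 16, 0, 8, 11, 12, 7, 9, 10, 18, 14, 15]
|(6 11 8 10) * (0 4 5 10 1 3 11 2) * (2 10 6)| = |(0 4 5 6 10 2)(1 3 11 8)| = 12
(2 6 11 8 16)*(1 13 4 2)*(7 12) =[0, 13, 6, 3, 2, 5, 11, 12, 16, 9, 10, 8, 7, 4, 14, 15, 1] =(1 13 4 2 6 11 8 16)(7 12)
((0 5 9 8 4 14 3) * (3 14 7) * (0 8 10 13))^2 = ((14)(0 5 9 10 13)(3 8 4 7))^2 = (14)(0 9 13 5 10)(3 4)(7 8)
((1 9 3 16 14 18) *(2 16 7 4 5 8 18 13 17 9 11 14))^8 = (1 4 17)(3 14 8)(5 9 11)(7 13 18)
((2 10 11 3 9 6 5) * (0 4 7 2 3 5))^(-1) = ((0 4 7 2 10 11 5 3 9 6))^(-1) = (0 6 9 3 5 11 10 2 7 4)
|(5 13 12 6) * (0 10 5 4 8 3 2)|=|(0 10 5 13 12 6 4 8 3 2)|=10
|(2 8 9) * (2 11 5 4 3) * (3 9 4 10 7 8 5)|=|(2 5 10 7 8 4 9 11 3)|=9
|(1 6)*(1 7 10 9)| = 5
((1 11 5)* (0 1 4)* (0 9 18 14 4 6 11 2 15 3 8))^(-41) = (0 1 2 15 3 8)(4 14 18 9)(5 6 11)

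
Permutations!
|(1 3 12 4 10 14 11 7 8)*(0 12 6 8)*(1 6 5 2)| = 28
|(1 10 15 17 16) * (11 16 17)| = 5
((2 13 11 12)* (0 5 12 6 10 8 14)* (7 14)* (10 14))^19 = ((0 5 12 2 13 11 6 14)(7 10 8))^19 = (0 2 6 5 13 14 12 11)(7 10 8)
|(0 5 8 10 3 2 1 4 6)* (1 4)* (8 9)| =9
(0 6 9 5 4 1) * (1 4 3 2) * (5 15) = [6, 0, 1, 2, 4, 3, 9, 7, 8, 15, 10, 11, 12, 13, 14, 5] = (0 6 9 15 5 3 2 1)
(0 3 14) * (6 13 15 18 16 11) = (0 3 14)(6 13 15 18 16 11) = [3, 1, 2, 14, 4, 5, 13, 7, 8, 9, 10, 6, 12, 15, 0, 18, 11, 17, 16]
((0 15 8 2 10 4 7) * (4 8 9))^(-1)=((0 15 9 4 7)(2 10 8))^(-1)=(0 7 4 9 15)(2 8 10)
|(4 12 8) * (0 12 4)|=3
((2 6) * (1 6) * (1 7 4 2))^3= (7)(1 6)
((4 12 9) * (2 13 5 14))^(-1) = ((2 13 5 14)(4 12 9))^(-1) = (2 14 5 13)(4 9 12)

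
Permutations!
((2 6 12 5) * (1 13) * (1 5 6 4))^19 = ((1 13 5 2 4)(6 12))^19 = (1 4 2 5 13)(6 12)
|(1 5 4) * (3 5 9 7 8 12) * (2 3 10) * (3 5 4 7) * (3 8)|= |(1 9 8 12 10 2 5 7 3 4)|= 10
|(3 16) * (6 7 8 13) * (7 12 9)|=|(3 16)(6 12 9 7 8 13)|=6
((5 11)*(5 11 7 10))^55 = (11)(5 7 10)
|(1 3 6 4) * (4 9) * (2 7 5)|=|(1 3 6 9 4)(2 7 5)|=15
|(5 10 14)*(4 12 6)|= |(4 12 6)(5 10 14)|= 3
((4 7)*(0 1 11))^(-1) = ((0 1 11)(4 7))^(-1) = (0 11 1)(4 7)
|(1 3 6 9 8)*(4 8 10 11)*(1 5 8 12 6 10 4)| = |(1 3 10 11)(4 12 6 9)(5 8)| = 4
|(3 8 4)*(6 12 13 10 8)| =|(3 6 12 13 10 8 4)| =7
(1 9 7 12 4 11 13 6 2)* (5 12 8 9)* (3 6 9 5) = (1 3 6 2)(4 11 13 9 7 8 5 12) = [0, 3, 1, 6, 11, 12, 2, 8, 5, 7, 10, 13, 4, 9]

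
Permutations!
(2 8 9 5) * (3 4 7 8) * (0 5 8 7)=(0 5 2 3 4)(8 9)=[5, 1, 3, 4, 0, 2, 6, 7, 9, 8]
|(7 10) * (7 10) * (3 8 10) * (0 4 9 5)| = 12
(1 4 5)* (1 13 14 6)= (1 4 5 13 14 6)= [0, 4, 2, 3, 5, 13, 1, 7, 8, 9, 10, 11, 12, 14, 6]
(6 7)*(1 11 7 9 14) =(1 11 7 6 9 14) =[0, 11, 2, 3, 4, 5, 9, 6, 8, 14, 10, 7, 12, 13, 1]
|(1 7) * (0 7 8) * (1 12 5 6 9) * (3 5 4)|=10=|(0 7 12 4 3 5 6 9 1 8)|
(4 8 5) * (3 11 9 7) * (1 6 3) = (1 6 3 11 9 7)(4 8 5) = [0, 6, 2, 11, 8, 4, 3, 1, 5, 7, 10, 9]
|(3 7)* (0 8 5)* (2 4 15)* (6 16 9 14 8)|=42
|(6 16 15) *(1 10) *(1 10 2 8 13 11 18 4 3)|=24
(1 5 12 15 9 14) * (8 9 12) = (1 5 8 9 14)(12 15) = [0, 5, 2, 3, 4, 8, 6, 7, 9, 14, 10, 11, 15, 13, 1, 12]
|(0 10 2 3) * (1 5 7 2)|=7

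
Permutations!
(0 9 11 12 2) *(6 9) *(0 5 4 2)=(0 6 9 11 12)(2 5 4)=[6, 1, 5, 3, 2, 4, 9, 7, 8, 11, 10, 12, 0]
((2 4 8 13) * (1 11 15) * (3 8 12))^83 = ((1 11 15)(2 4 12 3 8 13))^83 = (1 15 11)(2 13 8 3 12 4)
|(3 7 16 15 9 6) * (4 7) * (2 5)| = 14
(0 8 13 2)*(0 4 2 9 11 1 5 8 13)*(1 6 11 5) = (0 13 9 5 8)(2 4)(6 11) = [13, 1, 4, 3, 2, 8, 11, 7, 0, 5, 10, 6, 12, 9]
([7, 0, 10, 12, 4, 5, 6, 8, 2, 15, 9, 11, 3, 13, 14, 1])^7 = (0 1 15 9 10 2 8 7)(3 12)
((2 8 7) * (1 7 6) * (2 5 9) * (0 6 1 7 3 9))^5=(9)(0 6 7 5)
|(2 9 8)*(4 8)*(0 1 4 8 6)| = |(0 1 4 6)(2 9 8)| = 12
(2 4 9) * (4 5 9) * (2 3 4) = (2 5 9 3 4) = [0, 1, 5, 4, 2, 9, 6, 7, 8, 3]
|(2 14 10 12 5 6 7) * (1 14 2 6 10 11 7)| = 15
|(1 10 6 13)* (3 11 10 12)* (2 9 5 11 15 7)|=12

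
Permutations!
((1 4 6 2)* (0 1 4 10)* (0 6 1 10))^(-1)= ((0 10 6 2 4 1))^(-1)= (0 1 4 2 6 10)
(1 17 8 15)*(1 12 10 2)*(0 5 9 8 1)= (0 5 9 8 15 12 10 2)(1 17)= [5, 17, 0, 3, 4, 9, 6, 7, 15, 8, 2, 11, 10, 13, 14, 12, 16, 1]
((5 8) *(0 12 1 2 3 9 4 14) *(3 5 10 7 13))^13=(14)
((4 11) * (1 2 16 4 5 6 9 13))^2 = (1 16 11 6 13 2 4 5 9)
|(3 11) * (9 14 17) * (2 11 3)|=|(2 11)(9 14 17)|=6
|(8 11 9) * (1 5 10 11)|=|(1 5 10 11 9 8)|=6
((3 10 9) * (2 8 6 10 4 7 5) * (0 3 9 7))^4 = (0 3 4)(2 7 6)(5 10 8)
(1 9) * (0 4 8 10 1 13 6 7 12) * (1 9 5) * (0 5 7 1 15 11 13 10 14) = (0 4 8 14)(1 7 12 5 15 11 13 6)(9 10) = [4, 7, 2, 3, 8, 15, 1, 12, 14, 10, 9, 13, 5, 6, 0, 11]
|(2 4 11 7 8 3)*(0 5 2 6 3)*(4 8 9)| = |(0 5 2 8)(3 6)(4 11 7 9)| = 4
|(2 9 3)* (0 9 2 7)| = 4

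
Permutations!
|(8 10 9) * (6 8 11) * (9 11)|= 4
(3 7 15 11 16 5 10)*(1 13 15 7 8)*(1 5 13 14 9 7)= (1 14 9 7)(3 8 5 10)(11 16 13 15)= [0, 14, 2, 8, 4, 10, 6, 1, 5, 7, 3, 16, 12, 15, 9, 11, 13]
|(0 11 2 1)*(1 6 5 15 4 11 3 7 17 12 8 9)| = 24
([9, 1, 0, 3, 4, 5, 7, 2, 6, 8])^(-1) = [2, 1, 7, 3, 4, 5, 8, 6, 9, 0]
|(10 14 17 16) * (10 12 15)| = |(10 14 17 16 12 15)| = 6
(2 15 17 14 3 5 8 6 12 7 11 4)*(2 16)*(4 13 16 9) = [0, 1, 15, 5, 9, 8, 12, 11, 6, 4, 10, 13, 7, 16, 3, 17, 2, 14] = (2 15 17 14 3 5 8 6 12 7 11 13 16)(4 9)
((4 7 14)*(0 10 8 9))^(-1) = (0 9 8 10)(4 14 7) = ((0 10 8 9)(4 7 14))^(-1)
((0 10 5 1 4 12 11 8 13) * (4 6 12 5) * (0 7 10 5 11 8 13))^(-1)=(0 8 12 6 1 5)(4 10 7 13 11)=((0 5 1 6 12 8)(4 11 13 7 10))^(-1)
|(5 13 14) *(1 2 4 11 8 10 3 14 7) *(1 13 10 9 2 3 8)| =|(1 3 14 5 10 8 9 2 4 11)(7 13)| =10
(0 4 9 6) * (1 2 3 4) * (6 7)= [1, 2, 3, 4, 9, 5, 0, 6, 8, 7]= (0 1 2 3 4 9 7 6)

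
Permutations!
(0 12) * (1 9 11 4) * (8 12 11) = (0 11 4 1 9 8 12) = [11, 9, 2, 3, 1, 5, 6, 7, 12, 8, 10, 4, 0]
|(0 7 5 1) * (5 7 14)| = |(0 14 5 1)| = 4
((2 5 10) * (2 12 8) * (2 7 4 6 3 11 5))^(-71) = (3 11 5 10 12 8 7 4 6)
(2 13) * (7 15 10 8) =(2 13)(7 15 10 8) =[0, 1, 13, 3, 4, 5, 6, 15, 7, 9, 8, 11, 12, 2, 14, 10]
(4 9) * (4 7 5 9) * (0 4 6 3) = (0 4 6 3)(5 9 7) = [4, 1, 2, 0, 6, 9, 3, 5, 8, 7]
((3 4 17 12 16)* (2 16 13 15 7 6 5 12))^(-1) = (2 17 4 3 16)(5 6 7 15 13 12)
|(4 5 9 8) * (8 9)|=|(9)(4 5 8)|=3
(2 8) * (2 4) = (2 8 4) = [0, 1, 8, 3, 2, 5, 6, 7, 4]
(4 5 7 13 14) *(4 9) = (4 5 7 13 14 9) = [0, 1, 2, 3, 5, 7, 6, 13, 8, 4, 10, 11, 12, 14, 9]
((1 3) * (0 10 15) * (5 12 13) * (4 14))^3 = (15)(1 3)(4 14)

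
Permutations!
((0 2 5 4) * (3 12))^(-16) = ((0 2 5 4)(3 12))^(-16) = (12)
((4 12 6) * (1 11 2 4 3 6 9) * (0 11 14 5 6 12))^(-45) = (0 4 2 11)(1 3 14 12 5 9 6)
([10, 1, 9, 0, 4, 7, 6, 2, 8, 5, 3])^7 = (0 10 3)(2 7 5 9)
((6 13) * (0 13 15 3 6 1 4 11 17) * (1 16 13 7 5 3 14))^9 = (0 11 1 15 3 7 17 4 14 6 5)(13 16) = ((0 7 5 3 6 15 14 1 4 11 17)(13 16))^9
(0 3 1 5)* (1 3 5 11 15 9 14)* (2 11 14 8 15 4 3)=[5, 14, 11, 2, 3, 0, 6, 7, 15, 8, 10, 4, 12, 13, 1, 9]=(0 5)(1 14)(2 11 4 3)(8 15 9)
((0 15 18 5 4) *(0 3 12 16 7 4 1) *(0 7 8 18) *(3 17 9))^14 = (1 17 12 18 7 9 16 5 4 3 8)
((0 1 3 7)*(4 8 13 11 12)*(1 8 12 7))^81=(0 8 13 11 7)(1 3)(4 12)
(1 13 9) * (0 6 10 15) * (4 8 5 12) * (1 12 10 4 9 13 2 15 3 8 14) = (0 6 4 14 1 2 15)(3 8 5 10)(9 12) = [6, 2, 15, 8, 14, 10, 4, 7, 5, 12, 3, 11, 9, 13, 1, 0]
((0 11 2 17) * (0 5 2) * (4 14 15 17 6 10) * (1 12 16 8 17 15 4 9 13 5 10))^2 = (1 16 17 9 5 6 12 8 10 13 2)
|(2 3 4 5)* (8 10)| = 4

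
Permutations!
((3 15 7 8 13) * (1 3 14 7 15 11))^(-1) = (15)(1 11 3)(7 14 13 8) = ((15)(1 3 11)(7 8 13 14))^(-1)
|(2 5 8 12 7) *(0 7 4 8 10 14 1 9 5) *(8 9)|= |(0 7 2)(1 8 12 4 9 5 10 14)|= 24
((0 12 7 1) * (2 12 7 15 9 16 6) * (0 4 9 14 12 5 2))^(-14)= ((0 7 1 4 9 16 6)(2 5)(12 15 14))^(-14)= (16)(12 15 14)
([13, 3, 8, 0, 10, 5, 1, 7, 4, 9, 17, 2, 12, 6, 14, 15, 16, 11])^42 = (17)(0 6 3 13 1)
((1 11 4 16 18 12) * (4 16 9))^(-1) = (1 12 18 16 11)(4 9)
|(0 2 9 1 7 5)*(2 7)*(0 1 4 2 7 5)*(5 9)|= |(0 9 4 2 5 1 7)|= 7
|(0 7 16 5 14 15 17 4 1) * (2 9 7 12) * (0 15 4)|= |(0 12 2 9 7 16 5 14 4 1 15 17)|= 12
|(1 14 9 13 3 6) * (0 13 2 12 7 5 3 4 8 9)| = |(0 13 4 8 9 2 12 7 5 3 6 1 14)| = 13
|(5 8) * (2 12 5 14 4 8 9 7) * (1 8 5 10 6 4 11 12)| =|(1 8 14 11 12 10 6 4 5 9 7 2)| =12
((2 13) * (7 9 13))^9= ((2 7 9 13))^9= (2 7 9 13)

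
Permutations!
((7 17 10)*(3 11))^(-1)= ((3 11)(7 17 10))^(-1)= (3 11)(7 10 17)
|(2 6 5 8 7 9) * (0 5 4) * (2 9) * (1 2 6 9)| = 6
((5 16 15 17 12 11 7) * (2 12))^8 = ((2 12 11 7 5 16 15 17))^8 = (17)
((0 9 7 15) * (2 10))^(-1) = (0 15 7 9)(2 10)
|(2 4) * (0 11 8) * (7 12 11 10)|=|(0 10 7 12 11 8)(2 4)|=6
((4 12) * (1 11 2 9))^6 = (12)(1 2)(9 11)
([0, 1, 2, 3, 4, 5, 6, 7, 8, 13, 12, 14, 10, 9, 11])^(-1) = (9 13)(10 12)(11 14)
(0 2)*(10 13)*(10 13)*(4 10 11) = (13)(0 2)(4 10 11) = [2, 1, 0, 3, 10, 5, 6, 7, 8, 9, 11, 4, 12, 13]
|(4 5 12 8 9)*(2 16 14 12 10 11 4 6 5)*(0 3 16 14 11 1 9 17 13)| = 55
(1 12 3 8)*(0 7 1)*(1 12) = (0 7 12 3 8) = [7, 1, 2, 8, 4, 5, 6, 12, 0, 9, 10, 11, 3]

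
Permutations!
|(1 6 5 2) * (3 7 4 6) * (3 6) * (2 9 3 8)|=|(1 6 5 9 3 7 4 8 2)|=9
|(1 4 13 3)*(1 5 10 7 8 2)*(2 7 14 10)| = 6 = |(1 4 13 3 5 2)(7 8)(10 14)|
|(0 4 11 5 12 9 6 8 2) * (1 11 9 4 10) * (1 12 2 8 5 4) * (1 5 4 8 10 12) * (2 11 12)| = |(0 2)(1 12 5 11 8 10)(4 9 6)| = 6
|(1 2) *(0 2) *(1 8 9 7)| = |(0 2 8 9 7 1)| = 6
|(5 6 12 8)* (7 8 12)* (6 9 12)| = 6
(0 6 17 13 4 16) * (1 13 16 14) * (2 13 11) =(0 6 17 16)(1 11 2 13 4 14) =[6, 11, 13, 3, 14, 5, 17, 7, 8, 9, 10, 2, 12, 4, 1, 15, 0, 16]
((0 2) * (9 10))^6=((0 2)(9 10))^6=(10)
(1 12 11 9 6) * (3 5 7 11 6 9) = [0, 12, 2, 5, 4, 7, 1, 11, 8, 9, 10, 3, 6] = (1 12 6)(3 5 7 11)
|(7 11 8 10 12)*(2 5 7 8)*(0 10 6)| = |(0 10 12 8 6)(2 5 7 11)| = 20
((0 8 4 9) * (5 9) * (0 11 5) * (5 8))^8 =((0 5 9 11 8 4))^8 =(0 9 8)(4 5 11)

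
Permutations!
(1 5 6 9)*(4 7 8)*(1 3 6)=[0, 5, 2, 6, 7, 1, 9, 8, 4, 3]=(1 5)(3 6 9)(4 7 8)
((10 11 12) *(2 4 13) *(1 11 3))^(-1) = ((1 11 12 10 3)(2 4 13))^(-1) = (1 3 10 12 11)(2 13 4)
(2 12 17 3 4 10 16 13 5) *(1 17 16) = (1 17 3 4 10)(2 12 16 13 5) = [0, 17, 12, 4, 10, 2, 6, 7, 8, 9, 1, 11, 16, 5, 14, 15, 13, 3]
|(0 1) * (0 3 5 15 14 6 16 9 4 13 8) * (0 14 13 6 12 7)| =|(0 1 3 5 15 13 8 14 12 7)(4 6 16 9)| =20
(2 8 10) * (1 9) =(1 9)(2 8 10) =[0, 9, 8, 3, 4, 5, 6, 7, 10, 1, 2]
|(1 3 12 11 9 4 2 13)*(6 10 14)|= 24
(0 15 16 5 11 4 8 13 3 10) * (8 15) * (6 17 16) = (0 8 13 3 10)(4 15 6 17 16 5 11) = [8, 1, 2, 10, 15, 11, 17, 7, 13, 9, 0, 4, 12, 3, 14, 6, 5, 16]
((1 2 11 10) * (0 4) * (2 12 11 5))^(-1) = (0 4)(1 10 11 12)(2 5)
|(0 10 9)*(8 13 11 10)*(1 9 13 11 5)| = |(0 8 11 10 13 5 1 9)| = 8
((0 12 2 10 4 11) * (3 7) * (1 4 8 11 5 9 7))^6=((0 12 2 10 8 11)(1 4 5 9 7 3))^6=(12)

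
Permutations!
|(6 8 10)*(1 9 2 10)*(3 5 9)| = |(1 3 5 9 2 10 6 8)| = 8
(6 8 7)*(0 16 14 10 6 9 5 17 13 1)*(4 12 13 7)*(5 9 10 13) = (0 16 14 13 1)(4 12 5 17 7 10 6 8) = [16, 0, 2, 3, 12, 17, 8, 10, 4, 9, 6, 11, 5, 1, 13, 15, 14, 7]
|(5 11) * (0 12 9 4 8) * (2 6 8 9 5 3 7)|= 18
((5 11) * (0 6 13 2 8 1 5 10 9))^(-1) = (0 9 10 11 5 1 8 2 13 6)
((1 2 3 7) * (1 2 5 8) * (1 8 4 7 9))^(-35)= (9)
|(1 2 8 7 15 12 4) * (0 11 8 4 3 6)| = 24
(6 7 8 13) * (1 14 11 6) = (1 14 11 6 7 8 13) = [0, 14, 2, 3, 4, 5, 7, 8, 13, 9, 10, 6, 12, 1, 11]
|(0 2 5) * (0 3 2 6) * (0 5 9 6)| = 5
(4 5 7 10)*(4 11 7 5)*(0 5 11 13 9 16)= (0 5 11 7 10 13 9 16)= [5, 1, 2, 3, 4, 11, 6, 10, 8, 16, 13, 7, 12, 9, 14, 15, 0]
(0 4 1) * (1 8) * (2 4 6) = (0 6 2 4 8 1) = [6, 0, 4, 3, 8, 5, 2, 7, 1]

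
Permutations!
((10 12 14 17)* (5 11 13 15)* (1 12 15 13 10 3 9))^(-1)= ((1 12 14 17 3 9)(5 11 10 15))^(-1)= (1 9 3 17 14 12)(5 15 10 11)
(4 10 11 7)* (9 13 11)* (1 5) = (1 5)(4 10 9 13 11 7) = [0, 5, 2, 3, 10, 1, 6, 4, 8, 13, 9, 7, 12, 11]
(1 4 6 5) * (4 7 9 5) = (1 7 9 5)(4 6) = [0, 7, 2, 3, 6, 1, 4, 9, 8, 5]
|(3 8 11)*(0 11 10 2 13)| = 7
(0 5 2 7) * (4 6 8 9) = (0 5 2 7)(4 6 8 9) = [5, 1, 7, 3, 6, 2, 8, 0, 9, 4]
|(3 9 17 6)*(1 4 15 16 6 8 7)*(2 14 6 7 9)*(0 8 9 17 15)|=|(0 8 17 9 15 16 7 1 4)(2 14 6 3)|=36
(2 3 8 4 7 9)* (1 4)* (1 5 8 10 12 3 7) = (1 4)(2 7 9)(3 10 12)(5 8) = [0, 4, 7, 10, 1, 8, 6, 9, 5, 2, 12, 11, 3]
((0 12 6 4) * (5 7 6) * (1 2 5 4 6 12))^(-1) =(0 4 12 7 5 2 1)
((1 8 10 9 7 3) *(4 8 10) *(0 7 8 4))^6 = ((0 7 3 1 10 9 8))^6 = (0 8 9 10 1 3 7)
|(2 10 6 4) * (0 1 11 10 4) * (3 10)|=6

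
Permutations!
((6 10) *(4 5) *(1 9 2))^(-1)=((1 9 2)(4 5)(6 10))^(-1)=(1 2 9)(4 5)(6 10)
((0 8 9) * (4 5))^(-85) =((0 8 9)(4 5))^(-85) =(0 9 8)(4 5)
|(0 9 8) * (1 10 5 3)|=12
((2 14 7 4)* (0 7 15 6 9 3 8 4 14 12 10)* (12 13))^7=(0 8 7 4 14 2 15 13 6 12 9 10 3)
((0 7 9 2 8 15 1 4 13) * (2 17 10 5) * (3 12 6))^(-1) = ((0 7 9 17 10 5 2 8 15 1 4 13)(3 12 6))^(-1) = (0 13 4 1 15 8 2 5 10 17 9 7)(3 6 12)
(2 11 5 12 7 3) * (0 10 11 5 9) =(0 10 11 9)(2 5 12 7 3) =[10, 1, 5, 2, 4, 12, 6, 3, 8, 0, 11, 9, 7]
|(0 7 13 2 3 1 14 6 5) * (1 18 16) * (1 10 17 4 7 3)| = |(0 3 18 16 10 17 4 7 13 2 1 14 6 5)| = 14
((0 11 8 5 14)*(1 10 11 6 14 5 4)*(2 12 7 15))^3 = ((0 6 14)(1 10 11 8 4)(2 12 7 15))^3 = (1 8 10 4 11)(2 15 7 12)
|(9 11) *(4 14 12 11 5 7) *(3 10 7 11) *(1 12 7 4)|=|(1 12 3 10 4 14 7)(5 11 9)|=21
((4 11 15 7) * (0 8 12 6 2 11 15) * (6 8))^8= (4 7 15)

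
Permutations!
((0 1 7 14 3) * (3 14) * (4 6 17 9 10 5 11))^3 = (0 3 7 1)(4 9 11 17 5 6 10)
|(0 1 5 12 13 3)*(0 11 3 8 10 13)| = |(0 1 5 12)(3 11)(8 10 13)| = 12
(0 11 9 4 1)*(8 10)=[11, 0, 2, 3, 1, 5, 6, 7, 10, 4, 8, 9]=(0 11 9 4 1)(8 10)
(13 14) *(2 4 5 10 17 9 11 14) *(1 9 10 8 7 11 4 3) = (1 9 4 5 8 7 11 14 13 2 3)(10 17) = [0, 9, 3, 1, 5, 8, 6, 11, 7, 4, 17, 14, 12, 2, 13, 15, 16, 10]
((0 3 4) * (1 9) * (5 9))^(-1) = (0 4 3)(1 9 5)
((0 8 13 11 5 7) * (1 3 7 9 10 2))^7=(0 2 11 7 10 13 3 9 8 1 5)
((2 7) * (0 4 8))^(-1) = ((0 4 8)(2 7))^(-1) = (0 8 4)(2 7)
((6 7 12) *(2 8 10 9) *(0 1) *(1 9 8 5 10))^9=(12)(0 2 10 1 9 5 8)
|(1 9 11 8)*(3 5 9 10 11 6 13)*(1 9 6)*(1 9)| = 4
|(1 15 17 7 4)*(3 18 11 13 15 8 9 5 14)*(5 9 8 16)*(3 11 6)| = |(1 16 5 14 11 13 15 17 7 4)(3 18 6)| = 30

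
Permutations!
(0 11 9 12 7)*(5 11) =(0 5 11 9 12 7) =[5, 1, 2, 3, 4, 11, 6, 0, 8, 12, 10, 9, 7]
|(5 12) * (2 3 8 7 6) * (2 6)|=4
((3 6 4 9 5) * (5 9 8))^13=(9)(3 8 6 5 4)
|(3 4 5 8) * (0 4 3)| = 4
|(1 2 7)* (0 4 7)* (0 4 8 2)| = |(0 8 2 4 7 1)| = 6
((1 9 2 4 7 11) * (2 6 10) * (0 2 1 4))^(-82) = ((0 2)(1 9 6 10)(4 7 11))^(-82) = (1 6)(4 11 7)(9 10)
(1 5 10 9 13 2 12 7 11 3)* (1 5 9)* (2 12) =(1 9 13 12 7 11 3 5 10) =[0, 9, 2, 5, 4, 10, 6, 11, 8, 13, 1, 3, 7, 12]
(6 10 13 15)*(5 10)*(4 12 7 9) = (4 12 7 9)(5 10 13 15 6) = [0, 1, 2, 3, 12, 10, 5, 9, 8, 4, 13, 11, 7, 15, 14, 6]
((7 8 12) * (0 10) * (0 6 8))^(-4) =(0 6 12)(7 10 8)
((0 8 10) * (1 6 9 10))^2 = ((0 8 1 6 9 10))^2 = (0 1 9)(6 10 8)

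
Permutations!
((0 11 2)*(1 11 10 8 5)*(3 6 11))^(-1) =((0 10 8 5 1 3 6 11 2))^(-1) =(0 2 11 6 3 1 5 8 10)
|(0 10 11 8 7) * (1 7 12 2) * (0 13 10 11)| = |(0 11 8 12 2 1 7 13 10)| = 9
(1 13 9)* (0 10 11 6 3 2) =(0 10 11 6 3 2)(1 13 9) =[10, 13, 0, 2, 4, 5, 3, 7, 8, 1, 11, 6, 12, 9]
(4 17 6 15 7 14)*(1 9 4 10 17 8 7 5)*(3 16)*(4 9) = (1 4 8 7 14 10 17 6 15 5)(3 16) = [0, 4, 2, 16, 8, 1, 15, 14, 7, 9, 17, 11, 12, 13, 10, 5, 3, 6]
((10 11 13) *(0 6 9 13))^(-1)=(0 11 10 13 9 6)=((0 6 9 13 10 11))^(-1)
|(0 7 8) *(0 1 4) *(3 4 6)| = |(0 7 8 1 6 3 4)| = 7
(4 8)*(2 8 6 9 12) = (2 8 4 6 9 12) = [0, 1, 8, 3, 6, 5, 9, 7, 4, 12, 10, 11, 2]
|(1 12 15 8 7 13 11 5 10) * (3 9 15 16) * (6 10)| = |(1 12 16 3 9 15 8 7 13 11 5 6 10)| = 13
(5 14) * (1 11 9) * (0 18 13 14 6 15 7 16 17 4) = (0 18 13 14 5 6 15 7 16 17 4)(1 11 9) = [18, 11, 2, 3, 0, 6, 15, 16, 8, 1, 10, 9, 12, 14, 5, 7, 17, 4, 13]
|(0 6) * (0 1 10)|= 4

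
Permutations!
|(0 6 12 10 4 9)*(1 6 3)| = |(0 3 1 6 12 10 4 9)| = 8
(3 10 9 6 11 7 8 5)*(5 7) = (3 10 9 6 11 5)(7 8) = [0, 1, 2, 10, 4, 3, 11, 8, 7, 6, 9, 5]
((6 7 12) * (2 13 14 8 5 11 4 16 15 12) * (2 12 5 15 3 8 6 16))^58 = ((2 13 14 6 7 12 16 3 8 15 5 11 4))^58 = (2 16 4 12 11 7 5 6 15 14 8 13 3)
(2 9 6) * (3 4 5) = (2 9 6)(3 4 5) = [0, 1, 9, 4, 5, 3, 2, 7, 8, 6]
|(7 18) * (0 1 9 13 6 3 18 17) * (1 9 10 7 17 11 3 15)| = 12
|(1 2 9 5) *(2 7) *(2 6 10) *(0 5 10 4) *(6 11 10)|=10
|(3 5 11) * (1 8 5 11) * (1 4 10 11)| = |(1 8 5 4 10 11 3)| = 7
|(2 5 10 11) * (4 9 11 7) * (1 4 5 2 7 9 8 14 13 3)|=|(1 4 8 14 13 3)(5 10 9 11 7)|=30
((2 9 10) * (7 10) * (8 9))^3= ((2 8 9 7 10))^3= (2 7 8 10 9)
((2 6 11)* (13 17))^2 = (17)(2 11 6)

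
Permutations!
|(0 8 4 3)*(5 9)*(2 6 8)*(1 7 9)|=12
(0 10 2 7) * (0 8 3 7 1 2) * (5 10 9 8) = (0 9 8 3 7 5 10)(1 2) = [9, 2, 1, 7, 4, 10, 6, 5, 3, 8, 0]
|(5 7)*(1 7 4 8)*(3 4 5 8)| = 6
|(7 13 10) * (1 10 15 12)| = |(1 10 7 13 15 12)| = 6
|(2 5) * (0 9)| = 2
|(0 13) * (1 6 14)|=|(0 13)(1 6 14)|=6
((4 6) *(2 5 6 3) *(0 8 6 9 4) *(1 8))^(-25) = ((0 1 8 6)(2 5 9 4 3))^(-25) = (9)(0 6 8 1)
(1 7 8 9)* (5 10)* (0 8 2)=(0 8 9 1 7 2)(5 10)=[8, 7, 0, 3, 4, 10, 6, 2, 9, 1, 5]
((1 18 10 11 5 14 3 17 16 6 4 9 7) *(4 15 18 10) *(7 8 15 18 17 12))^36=((1 10 11 5 14 3 12 7)(4 9 8 15 17 16 6 18))^36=(1 14)(3 10)(4 17)(5 7)(6 8)(9 16)(11 12)(15 18)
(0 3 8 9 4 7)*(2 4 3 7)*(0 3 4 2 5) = (0 7 3 8 9 4 5) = [7, 1, 2, 8, 5, 0, 6, 3, 9, 4]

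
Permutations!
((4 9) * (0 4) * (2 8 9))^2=((0 4 2 8 9))^2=(0 2 9 4 8)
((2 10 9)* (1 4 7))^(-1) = ((1 4 7)(2 10 9))^(-1) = (1 7 4)(2 9 10)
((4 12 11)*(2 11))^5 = (2 11 4 12)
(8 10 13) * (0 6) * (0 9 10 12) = (0 6 9 10 13 8 12) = [6, 1, 2, 3, 4, 5, 9, 7, 12, 10, 13, 11, 0, 8]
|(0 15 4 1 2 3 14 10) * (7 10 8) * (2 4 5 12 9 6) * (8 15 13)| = 40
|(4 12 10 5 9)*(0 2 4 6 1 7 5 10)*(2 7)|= |(0 7 5 9 6 1 2 4 12)|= 9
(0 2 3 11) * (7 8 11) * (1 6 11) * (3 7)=[2, 6, 7, 3, 4, 5, 11, 8, 1, 9, 10, 0]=(0 2 7 8 1 6 11)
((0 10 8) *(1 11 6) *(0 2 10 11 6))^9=((0 11)(1 6)(2 10 8))^9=(0 11)(1 6)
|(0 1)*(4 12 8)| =6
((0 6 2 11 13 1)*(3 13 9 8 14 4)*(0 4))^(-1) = ((0 6 2 11 9 8 14)(1 4 3 13))^(-1) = (0 14 8 9 11 2 6)(1 13 3 4)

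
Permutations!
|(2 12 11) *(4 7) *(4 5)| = 3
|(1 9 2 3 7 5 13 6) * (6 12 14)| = |(1 9 2 3 7 5 13 12 14 6)| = 10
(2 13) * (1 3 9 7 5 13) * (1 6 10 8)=(1 3 9 7 5 13 2 6 10 8)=[0, 3, 6, 9, 4, 13, 10, 5, 1, 7, 8, 11, 12, 2]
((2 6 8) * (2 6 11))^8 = ((2 11)(6 8))^8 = (11)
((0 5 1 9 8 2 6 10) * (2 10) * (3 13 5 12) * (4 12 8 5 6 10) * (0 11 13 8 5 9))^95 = (13)(0 1 5)(3 12 4 8)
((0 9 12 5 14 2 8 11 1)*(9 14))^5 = (0 1 11 8 2 14)(5 12 9)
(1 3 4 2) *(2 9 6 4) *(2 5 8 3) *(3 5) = (1 2)(4 9 6)(5 8) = [0, 2, 1, 3, 9, 8, 4, 7, 5, 6]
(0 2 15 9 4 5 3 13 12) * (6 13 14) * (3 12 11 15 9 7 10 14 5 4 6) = (0 2 9 6 13 11 15 7 10 14 3 5 12) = [2, 1, 9, 5, 4, 12, 13, 10, 8, 6, 14, 15, 0, 11, 3, 7]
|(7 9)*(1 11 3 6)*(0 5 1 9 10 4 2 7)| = 28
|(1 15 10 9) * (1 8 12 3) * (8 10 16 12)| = |(1 15 16 12 3)(9 10)| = 10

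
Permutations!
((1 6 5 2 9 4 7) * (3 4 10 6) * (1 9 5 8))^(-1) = (1 8 6 10 9 7 4 3)(2 5)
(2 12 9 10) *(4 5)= (2 12 9 10)(4 5)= [0, 1, 12, 3, 5, 4, 6, 7, 8, 10, 2, 11, 9]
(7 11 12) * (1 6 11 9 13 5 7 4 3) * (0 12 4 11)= [12, 6, 2, 1, 3, 7, 0, 9, 8, 13, 10, 4, 11, 5]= (0 12 11 4 3 1 6)(5 7 9 13)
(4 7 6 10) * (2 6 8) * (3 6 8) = (2 8)(3 6 10 4 7) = [0, 1, 8, 6, 7, 5, 10, 3, 2, 9, 4]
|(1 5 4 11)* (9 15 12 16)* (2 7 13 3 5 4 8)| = |(1 4 11)(2 7 13 3 5 8)(9 15 12 16)| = 12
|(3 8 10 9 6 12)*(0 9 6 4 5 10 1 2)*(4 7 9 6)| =42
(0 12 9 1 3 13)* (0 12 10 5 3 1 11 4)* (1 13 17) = (0 10 5 3 17 1 13 12 9 11 4) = [10, 13, 2, 17, 0, 3, 6, 7, 8, 11, 5, 4, 9, 12, 14, 15, 16, 1]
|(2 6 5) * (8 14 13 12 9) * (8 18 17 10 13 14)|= |(2 6 5)(9 18 17 10 13 12)|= 6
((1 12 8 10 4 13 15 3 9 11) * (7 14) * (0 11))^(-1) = (0 9 3 15 13 4 10 8 12 1 11)(7 14)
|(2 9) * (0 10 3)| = |(0 10 3)(2 9)| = 6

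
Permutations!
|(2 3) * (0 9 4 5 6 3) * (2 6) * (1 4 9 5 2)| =10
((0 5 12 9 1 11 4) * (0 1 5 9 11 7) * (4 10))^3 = (0 12 4)(1 9 11)(5 10 7) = ((0 9 5 12 11 10 4 1 7))^3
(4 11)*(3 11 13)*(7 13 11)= (3 7 13)(4 11)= [0, 1, 2, 7, 11, 5, 6, 13, 8, 9, 10, 4, 12, 3]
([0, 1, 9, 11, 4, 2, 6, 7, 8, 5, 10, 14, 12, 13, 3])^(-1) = (2 5 9)(3 14 11)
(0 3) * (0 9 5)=(0 3 9 5)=[3, 1, 2, 9, 4, 0, 6, 7, 8, 5]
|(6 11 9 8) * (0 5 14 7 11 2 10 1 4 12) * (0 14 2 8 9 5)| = |(1 4 12 14 7 11 5 2 10)(6 8)| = 18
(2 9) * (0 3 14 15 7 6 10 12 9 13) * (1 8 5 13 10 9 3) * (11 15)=(0 1 8 5 13)(2 10 12 3 14 11 15 7 6 9)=[1, 8, 10, 14, 4, 13, 9, 6, 5, 2, 12, 15, 3, 0, 11, 7]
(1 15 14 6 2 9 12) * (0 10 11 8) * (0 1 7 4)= (0 10 11 8 1 15 14 6 2 9 12 7 4)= [10, 15, 9, 3, 0, 5, 2, 4, 1, 12, 11, 8, 7, 13, 6, 14]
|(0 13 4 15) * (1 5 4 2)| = |(0 13 2 1 5 4 15)| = 7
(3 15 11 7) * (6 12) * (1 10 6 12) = [0, 10, 2, 15, 4, 5, 1, 3, 8, 9, 6, 7, 12, 13, 14, 11] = (1 10 6)(3 15 11 7)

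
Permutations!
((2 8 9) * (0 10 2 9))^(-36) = ((0 10 2 8))^(-36) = (10)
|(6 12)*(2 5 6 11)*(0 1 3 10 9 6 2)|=8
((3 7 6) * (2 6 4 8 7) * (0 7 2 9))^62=((0 7 4 8 2 6 3 9))^62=(0 3 2 4)(6 8 7 9)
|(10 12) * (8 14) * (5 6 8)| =4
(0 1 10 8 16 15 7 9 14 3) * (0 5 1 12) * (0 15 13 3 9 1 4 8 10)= (0 12 15 7 1)(3 5 4 8 16 13)(9 14)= [12, 0, 2, 5, 8, 4, 6, 1, 16, 14, 10, 11, 15, 3, 9, 7, 13]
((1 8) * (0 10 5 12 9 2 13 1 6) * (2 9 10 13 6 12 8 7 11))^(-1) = (0 6 2 11 7 1 13)(5 10 12 8)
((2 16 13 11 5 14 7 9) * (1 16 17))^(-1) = (1 17 2 9 7 14 5 11 13 16)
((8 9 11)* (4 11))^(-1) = (4 9 8 11) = ((4 11 8 9))^(-1)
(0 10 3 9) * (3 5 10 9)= (0 9)(5 10)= [9, 1, 2, 3, 4, 10, 6, 7, 8, 0, 5]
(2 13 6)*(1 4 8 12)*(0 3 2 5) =(0 3 2 13 6 5)(1 4 8 12) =[3, 4, 13, 2, 8, 0, 5, 7, 12, 9, 10, 11, 1, 6]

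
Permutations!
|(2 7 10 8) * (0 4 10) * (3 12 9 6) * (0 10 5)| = 12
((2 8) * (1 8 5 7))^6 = ((1 8 2 5 7))^6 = (1 8 2 5 7)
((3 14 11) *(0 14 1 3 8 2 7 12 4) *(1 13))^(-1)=(0 4 12 7 2 8 11 14)(1 13 3)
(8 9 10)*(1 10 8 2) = (1 10 2)(8 9) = [0, 10, 1, 3, 4, 5, 6, 7, 9, 8, 2]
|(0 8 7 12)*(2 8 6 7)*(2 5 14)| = 4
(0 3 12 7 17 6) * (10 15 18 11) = (0 3 12 7 17 6)(10 15 18 11) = [3, 1, 2, 12, 4, 5, 0, 17, 8, 9, 15, 10, 7, 13, 14, 18, 16, 6, 11]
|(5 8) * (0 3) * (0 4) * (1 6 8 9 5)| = |(0 3 4)(1 6 8)(5 9)| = 6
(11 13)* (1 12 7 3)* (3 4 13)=(1 12 7 4 13 11 3)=[0, 12, 2, 1, 13, 5, 6, 4, 8, 9, 10, 3, 7, 11]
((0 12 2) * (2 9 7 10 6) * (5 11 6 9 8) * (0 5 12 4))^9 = (0 4)(2 5 11 6)(8 12)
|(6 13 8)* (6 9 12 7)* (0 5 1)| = 6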